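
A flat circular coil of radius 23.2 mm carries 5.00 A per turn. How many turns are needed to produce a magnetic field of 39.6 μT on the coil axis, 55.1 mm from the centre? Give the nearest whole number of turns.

N = 5

For an N-turn coil, B = Nμ₀IR²/[2(R²+z²)^(3/2)]. A single turn gives B₁ = 7.91×10⁻⁶ T with R = 0.0232 m, z = 0.0551 m.
N = B/B₁ = 3.96×10⁻⁵ / 7.91×10⁻⁶ = 5.00.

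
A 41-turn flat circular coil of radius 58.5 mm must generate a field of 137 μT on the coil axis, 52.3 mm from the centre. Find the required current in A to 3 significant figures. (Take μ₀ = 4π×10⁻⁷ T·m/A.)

I ≈ 0.751 A

For an N-turn coil, B = Nμ₀IR²/[2(R²+z²)^(3/2)] with R = 0.0585 m, z = 0.0523 m, so I = 2B(R²+z²)^(3/2)/(Nμ₀R²) = 2 × 1.37×10⁻⁴ × 4.83×10⁻⁴ / (41 × 4π×10⁻⁷ × 0.003422) = 0.751 A.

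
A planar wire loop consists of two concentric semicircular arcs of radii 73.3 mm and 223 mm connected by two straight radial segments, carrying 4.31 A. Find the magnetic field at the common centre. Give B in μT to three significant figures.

The radial connectors point toward the centre, so dl × r̂ = 0 and they contribute nothing.
Each semicircle gives μ₀I/(4R): inner arc 1.85×10⁻⁵ T, outer arc 6.07×10⁻⁶ T.
The two arcs carry current in opposite angular senses, so their fields oppose: B = |1.85×10⁻⁵ − 6.07×10⁻⁶| = 1.24×10⁻⁵ T.

B ≈ 12.4 μT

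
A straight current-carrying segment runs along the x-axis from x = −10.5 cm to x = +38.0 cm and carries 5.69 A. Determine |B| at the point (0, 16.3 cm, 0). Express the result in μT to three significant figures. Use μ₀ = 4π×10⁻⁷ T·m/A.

For a finite straight segment, B = (μ₀I/4πd)(sinθ₁ + sinθ₂), where θ₁, θ₂ are the angles from the perpendicular to each end.
The perpendicular distance is d = 0.163 m; the end-offsets along the wire are a = 0.105 m and b = 0.38 m.
sinθ₁ = 0.105/√(0.105²+0.163²) = 0.5415; sinθ₂ = 0.38/√(0.38²+0.163²) = 0.9190.
B = (4π×10⁻⁷ × 5.69) / (4π × 0.163) × (0.5415 + 0.9190) = 5.10×10⁻⁶ T.

B ≈ 5.10 μT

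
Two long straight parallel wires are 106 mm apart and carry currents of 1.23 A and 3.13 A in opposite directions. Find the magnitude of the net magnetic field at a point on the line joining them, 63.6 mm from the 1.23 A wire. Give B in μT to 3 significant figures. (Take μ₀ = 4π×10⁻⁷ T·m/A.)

B ≈ 18.6 μT

Each long wire gives B = μ₀I/(2πd). Distances are d₁ = 0.0636 m and d₂ = 0.0424 m.
B₁ = 3.87×10⁻⁶ T, B₂ = 1.48×10⁻⁵ T.
Between antiparallel currents both contributions point the same way, so they add. B = B₁ + B₂ = 3.87×10⁻⁶ + 1.48×10⁻⁵ = 1.86×10⁻⁵ T.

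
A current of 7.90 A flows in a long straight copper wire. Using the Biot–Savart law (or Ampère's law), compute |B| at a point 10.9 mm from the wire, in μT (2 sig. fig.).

B ≈ 140 μT

For an infinitely long straight wire, B = μ₀I/(2πd).
B = (4π×10⁻⁷ × 7.90) / (2π × 0.0109) = 1.45×10⁻⁴ T.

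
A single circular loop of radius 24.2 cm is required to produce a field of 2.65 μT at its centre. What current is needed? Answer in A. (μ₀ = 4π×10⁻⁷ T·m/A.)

I ≈ 1.02 A

At the centre of a circular loop B = μ₀I/(2R), so I = 2RB/μ₀.
With R = 0.242 m, I = 2 × 0.242 × 2.65×10⁻⁶ / (4π×10⁻⁷) = 1.02 A.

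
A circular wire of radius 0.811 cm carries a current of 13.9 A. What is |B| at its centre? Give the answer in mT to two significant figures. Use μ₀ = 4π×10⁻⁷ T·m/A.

B ≈ 1.1 mT

At the centre of a circular loop the Biot–Savart law gives B = μ₀I/(2R).
B = (4π×10⁻⁷ × 13.9) / (2 × 0.00811) = 1.08×10⁻³ T.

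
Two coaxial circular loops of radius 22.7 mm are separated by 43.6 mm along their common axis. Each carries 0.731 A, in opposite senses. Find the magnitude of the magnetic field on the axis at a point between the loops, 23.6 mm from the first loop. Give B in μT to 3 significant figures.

Each loop contributes B = μ₀IR²/[2(R²+z²)^(3/2)] on the axis, with z measured from that loop.
Loop 1 (z = 0.0236 m): B₁ = 6.74×10⁻⁶ T. Loop 2 (z = 0.02 m): B₂ = 8.55×10⁻⁶ T.
The fields oppose: B = |B₁ − B₂| = 1.81×10⁻⁶ T.

B ≈ 1.81 μT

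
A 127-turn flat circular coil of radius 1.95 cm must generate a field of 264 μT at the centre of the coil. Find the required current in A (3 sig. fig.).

For an N-turn coil, B = Nμ₀I/(2R) with R = 0.0195 m, so I = 2RB/(Nμ₀) = 2 × 0.0195 × 2.64×10⁻⁴ / (127 × 4π×10⁻⁷) = 6.45×10⁻² A.

I ≈ 0.0645 A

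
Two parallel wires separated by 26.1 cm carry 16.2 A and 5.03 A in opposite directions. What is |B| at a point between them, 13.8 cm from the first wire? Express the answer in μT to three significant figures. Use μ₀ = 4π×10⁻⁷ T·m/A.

B ≈ 31.7 μT

Each long wire gives B = μ₀I/(2πd). Distances are d₁ = 0.138 m and d₂ = 0.123 m.
B₁ = 2.35×10⁻⁵ T, B₂ = 8.18×10⁻⁶ T.
Between antiparallel currents both contributions point the same way, so they add. B = B₁ + B₂ = 2.35×10⁻⁵ + 8.18×10⁻⁶ = 3.17×10⁻⁵ T.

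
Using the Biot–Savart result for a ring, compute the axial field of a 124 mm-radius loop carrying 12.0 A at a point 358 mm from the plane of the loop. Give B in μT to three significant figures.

B ≈ 2.13 μT

On the axis of a circular loop, B = μ₀IR² / [2(R²+z²)^(3/2)].
R² + z² = (0.124)² + (0.358)² = 0.1435 m², and (R²+z²)^(3/2) = 5.44×10⁻² m³.
B = (4π×10⁻⁷ × 12.0 × 0.01538) / (2 × 5.44×10⁻²) = 2.13×10⁻⁶ T.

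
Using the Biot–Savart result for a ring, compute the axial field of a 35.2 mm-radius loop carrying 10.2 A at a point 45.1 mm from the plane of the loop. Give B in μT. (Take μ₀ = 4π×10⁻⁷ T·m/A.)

On the axis of a circular loop, B = μ₀IR² / [2(R²+z²)^(3/2)].
R² + z² = (0.0352)² + (0.0451)² = 0.003273 m², and (R²+z²)^(3/2) = 1.87×10⁻⁴ m³.
B = (4π×10⁻⁷ × 10.2 × 0.001239) / (2 × 1.87×10⁻⁴) = 4.24×10⁻⁵ T.

B ≈ 42.4 μT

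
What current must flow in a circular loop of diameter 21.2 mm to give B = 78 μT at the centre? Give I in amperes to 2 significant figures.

At the centre of a circular loop B = μ₀I/(2R), so I = 2RB/μ₀.
With R = 0.0106 m, I = 2 × 0.0106 × 7.80×10⁻⁵ / (4π×10⁻⁷) = 1.32 A.

I ≈ 1.3 A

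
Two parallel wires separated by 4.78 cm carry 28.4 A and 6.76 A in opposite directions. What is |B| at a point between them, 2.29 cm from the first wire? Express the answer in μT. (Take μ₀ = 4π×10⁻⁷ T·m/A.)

Each long wire gives B = μ₀I/(2πd). Distances are d₁ = 0.0229 m and d₂ = 0.0249 m.
B₁ = 2.48×10⁻⁴ T, B₂ = 5.43×10⁻⁵ T.
Between antiparallel currents both contributions point the same way, so they add. B = B₁ + B₂ = 2.48×10⁻⁴ + 5.43×10⁻⁵ = 3.02×10⁻⁴ T.

B ≈ 302 μT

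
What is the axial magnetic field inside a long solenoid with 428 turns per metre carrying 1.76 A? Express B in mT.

Inside a long solenoid, B = μ₀nI with n = 428 turns/m.
B = 4π×10⁻⁷ × 428 × 1.76 = 9.47×10⁻⁴ T.

B ≈ 0.947 mT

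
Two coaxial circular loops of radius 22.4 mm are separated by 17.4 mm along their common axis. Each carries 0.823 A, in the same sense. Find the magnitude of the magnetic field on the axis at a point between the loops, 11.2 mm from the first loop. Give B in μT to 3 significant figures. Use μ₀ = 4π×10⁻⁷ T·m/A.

B ≈ 37.2 μT

Each loop contributes B = μ₀IR²/[2(R²+z²)^(3/2)] on the axis, with z measured from that loop.
Loop 1 (z = 0.0112 m): B₁ = 1.65×10⁻⁵ T. Loop 2 (z = 0.0062 m): B₂ = 2.07×10⁻⁵ T.
The fields add: B = B₁ + B₂ = 3.72×10⁻⁵ T.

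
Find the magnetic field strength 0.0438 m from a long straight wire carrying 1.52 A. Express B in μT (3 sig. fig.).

For an infinitely long straight wire, B = μ₀I/(2πd).
B = (4π×10⁻⁷ × 1.52) / (2π × 0.0438) = 6.94×10⁻⁶ T.

B ≈ 6.94 μT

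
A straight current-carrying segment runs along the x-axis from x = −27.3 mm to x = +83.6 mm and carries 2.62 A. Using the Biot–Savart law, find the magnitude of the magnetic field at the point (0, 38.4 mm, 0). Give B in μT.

For a finite straight segment, B = (μ₀I/4πd)(sinθ₁ + sinθ₂), where θ₁, θ₂ are the angles from the perpendicular to each end.
The perpendicular distance is d = 0.0384 m; the end-offsets along the wire are a = 0.0273 m and b = 0.0836 m.
sinθ₁ = 0.0273/√(0.0273²+0.0384²) = 0.5794; sinθ₂ = 0.0836/√(0.0836²+0.0384²) = 0.9087.
B = (4π×10⁻⁷ × 2.62) / (4π × 0.0384) × (0.5794 + 0.9087) = 1.02×10⁻⁵ T.

B ≈ 10.2 μT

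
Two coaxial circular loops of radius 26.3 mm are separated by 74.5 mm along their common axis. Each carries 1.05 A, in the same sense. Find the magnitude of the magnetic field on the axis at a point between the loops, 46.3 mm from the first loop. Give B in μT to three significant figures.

Each loop contributes B = μ₀IR²/[2(R²+z²)^(3/2)] on the axis, with z measured from that loop.
Loop 1 (z = 0.0463 m): B₁ = 3.02×10⁻⁶ T. Loop 2 (z = 0.0282 m): B₂ = 7.96×10⁻⁶ T.
The fields add: B = B₁ + B₂ = 1.10×10⁻⁵ T.

B ≈ 11.0 μT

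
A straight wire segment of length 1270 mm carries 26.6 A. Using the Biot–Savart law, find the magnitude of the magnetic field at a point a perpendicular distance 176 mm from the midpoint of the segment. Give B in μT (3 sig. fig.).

For a finite straight segment, B = (μ₀I/4πd)(sinθ₁ + sinθ₂), where θ₁, θ₂ are the angles from the perpendicular to each end.
The perpendicular from the point meets the wire at its midpoint, so each end is L/2 = 0.635 m away along the wire.
sinθ₁ = 0.635/√(0.635²+0.176²) = 0.9637; sinθ₂ = 0.635/√(0.635²+0.176²) = 0.9637.
B = (4π×10⁻⁷ × 26.6) / (4π × 0.176) × (0.9637 + 0.9637) = 2.91×10⁻⁵ T.

B ≈ 29.1 μT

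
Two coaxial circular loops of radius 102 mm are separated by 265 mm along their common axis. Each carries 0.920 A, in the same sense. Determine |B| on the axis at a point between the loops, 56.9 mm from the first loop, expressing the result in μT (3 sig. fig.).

B ≈ 4.26 μT

Each loop contributes B = μ₀IR²/[2(R²+z²)^(3/2)] on the axis, with z measured from that loop.
Loop 1 (z = 0.0569 m): B₁ = 3.77×10⁻⁶ T. Loop 2 (z = 0.2081 m): B₂ = 4.83×10⁻⁷ T.
The fields add: B = B₁ + B₂ = 4.26×10⁻⁶ T.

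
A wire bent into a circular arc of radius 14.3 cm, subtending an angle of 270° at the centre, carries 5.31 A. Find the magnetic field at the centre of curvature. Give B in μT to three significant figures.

B ≈ 17.5 μT

The Biot–Savart field of a circular arc at its centre is B = μ₀Iφ/(4πR), with φ = 4.712 rad.
B = (4π×10⁻⁷ × 5.31 × 4.712) / (4π × 0.143) = 1.75×10⁻⁵ T.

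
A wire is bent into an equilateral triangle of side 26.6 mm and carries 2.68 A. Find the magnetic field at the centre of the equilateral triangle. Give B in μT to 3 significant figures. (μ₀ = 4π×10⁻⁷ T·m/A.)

B ≈ 181 μT

Each side is a finite straight segment at perpendicular distance d = a/(2 tan(π/3)) = 0.007679 m from the centre, with end-angles ±π/3.
One side contributes B₁ = (μ₀I/4πd)·2 sin(π/3) = 6.05×10⁻⁵ T.
All 3 sides add in the same direction: B = 3 × 6.05×10⁻⁵ = 1.81×10⁻⁴ T.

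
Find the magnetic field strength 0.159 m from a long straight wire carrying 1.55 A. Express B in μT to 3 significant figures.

B ≈ 1.95 μT

For an infinitely long straight wire, B = μ₀I/(2πd).
B = (4π×10⁻⁷ × 1.55) / (2π × 0.159) = 1.95×10⁻⁶ T.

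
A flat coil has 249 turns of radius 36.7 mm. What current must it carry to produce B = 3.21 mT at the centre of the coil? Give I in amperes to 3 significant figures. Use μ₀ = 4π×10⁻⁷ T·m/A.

I ≈ 0.753 A

For an N-turn coil, B = Nμ₀I/(2R) with R = 0.0367 m, so I = 2RB/(Nμ₀) = 2 × 0.0367 × 3.21×10⁻³ / (249 × 4π×10⁻⁷) = 0.753 A.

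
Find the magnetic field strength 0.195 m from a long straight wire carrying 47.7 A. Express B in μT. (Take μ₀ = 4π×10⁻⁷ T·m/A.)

For an infinitely long straight wire, B = μ₀I/(2πd).
B = (4π×10⁻⁷ × 47.7) / (2π × 0.195) = 4.89×10⁻⁵ T.

B ≈ 48.9 μT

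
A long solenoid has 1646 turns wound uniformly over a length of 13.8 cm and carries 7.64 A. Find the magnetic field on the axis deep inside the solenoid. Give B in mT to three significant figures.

Inside a long solenoid, B = μ₀nI with n = 1.193×10⁴ turns/m.
B = 4π×10⁻⁷ × 1.193×10⁴ × 7.64 = 0.115 T.

B ≈ 115 mT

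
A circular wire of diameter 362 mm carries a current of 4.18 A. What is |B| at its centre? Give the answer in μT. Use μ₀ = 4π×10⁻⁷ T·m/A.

At the centre of a circular loop the Biot–Savart law gives B = μ₀I/(2R) (so R = 0.181 m).
B = (4π×10⁻⁷ × 4.18) / (2 × 0.181) = 1.45×10⁻⁵ T.

B ≈ 14.5 μT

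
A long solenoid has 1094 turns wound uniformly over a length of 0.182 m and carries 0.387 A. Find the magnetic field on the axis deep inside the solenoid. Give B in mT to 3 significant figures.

Inside a long solenoid, B = μ₀nI with n = 6011 turns/m.
B = 4π×10⁻⁷ × 6011 × 0.387 = 2.92×10⁻³ T.

B ≈ 2.92 mT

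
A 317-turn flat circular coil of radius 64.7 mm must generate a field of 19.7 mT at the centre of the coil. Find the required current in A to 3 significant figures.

I ≈ 6.40 A

For an N-turn coil, B = Nμ₀I/(2R) with R = 0.0647 m, so I = 2RB/(Nμ₀) = 2 × 0.0647 × 1.97×10⁻² / (317 × 4π×10⁻⁷) = 6.40 A.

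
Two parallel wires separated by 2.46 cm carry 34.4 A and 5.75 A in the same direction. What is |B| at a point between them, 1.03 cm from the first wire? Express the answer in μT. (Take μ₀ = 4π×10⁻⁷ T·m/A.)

Each long wire gives B = μ₀I/(2πd). Distances are d₁ = 0.0103 m and d₂ = 0.0143 m.
B₁ = 6.68×10⁻⁴ T, B₂ = 8.04×10⁻⁵ T.
Between parallel currents the two contributions point in opposite directions, so they subtract. B = |B₁ − B₂| = |6.68×10⁻⁴ − 8.04×10⁻⁵| = 5.88×10⁻⁴ T.

B ≈ 588 μT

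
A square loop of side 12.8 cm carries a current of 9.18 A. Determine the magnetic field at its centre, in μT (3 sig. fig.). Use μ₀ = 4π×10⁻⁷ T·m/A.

Each side is a finite straight segment at perpendicular distance d = a/(2 tan(π/4)) = 0.064 m from the centre, with end-angles ±π/4.
One side contributes B₁ = (μ₀I/4πd)·2 sin(π/4) = 2.03×10⁻⁵ T.
All 4 sides add in the same direction: B = 4 × 2.03×10⁻⁵ = 8.11×10⁻⁵ T.

B ≈ 81.1 μT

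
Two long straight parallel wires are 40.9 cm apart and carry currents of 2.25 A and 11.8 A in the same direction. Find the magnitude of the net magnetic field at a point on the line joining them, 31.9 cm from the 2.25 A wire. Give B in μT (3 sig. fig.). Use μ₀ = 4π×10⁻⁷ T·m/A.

B ≈ 24.8 μT

Each long wire gives B = μ₀I/(2πd). Distances are d₁ = 0.319 m and d₂ = 0.09 m.
B₁ = 1.41×10⁻⁶ T, B₂ = 2.62×10⁻⁵ T.
Between parallel currents the two contributions point in opposite directions, so they subtract. B = |B₁ − B₂| = |1.41×10⁻⁶ − 2.62×10⁻⁵| = 2.48×10⁻⁵ T.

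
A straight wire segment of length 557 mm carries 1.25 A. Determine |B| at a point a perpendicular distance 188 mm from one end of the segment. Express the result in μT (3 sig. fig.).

For a finite straight segment, B = (μ₀I/4πd)(sinθ₁ + sinθ₂), where θ₁, θ₂ are the angles from the perpendicular to each end.
The perpendicular foot is at one end, so the two end-offsets along the wire are 0 and L = 0.557 m.
sinθ₁ = 0/√(0²+0.188²) = 0.0000; sinθ₂ = 0.557/√(0.557²+0.188²) = 0.9475.
B = (4π×10⁻⁷ × 1.25) / (4π × 0.188) × (0.0000 + 0.9475) = 6.30×10⁻⁷ T.

B ≈ 0.630 μT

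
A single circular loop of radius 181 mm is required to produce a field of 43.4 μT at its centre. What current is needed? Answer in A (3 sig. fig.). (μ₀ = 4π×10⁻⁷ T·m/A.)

I ≈ 12.5 A

At the centre of a circular loop B = μ₀I/(2R), so I = 2RB/μ₀.
With R = 0.181 m, I = 2 × 0.181 × 4.34×10⁻⁵ / (4π×10⁻⁷) = 12.5 A.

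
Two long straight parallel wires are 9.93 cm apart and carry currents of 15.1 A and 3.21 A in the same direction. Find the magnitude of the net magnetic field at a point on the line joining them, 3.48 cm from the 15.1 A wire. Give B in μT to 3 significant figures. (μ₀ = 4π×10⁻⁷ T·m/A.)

Each long wire gives B = μ₀I/(2πd). Distances are d₁ = 0.0348 m and d₂ = 0.0645 m.
B₁ = 8.68×10⁻⁵ T, B₂ = 9.95×10⁻⁶ T.
Between parallel currents the two contributions point in opposite directions, so they subtract. B = |B₁ − B₂| = |8.68×10⁻⁵ − 9.95×10⁻⁶| = 7.68×10⁻⁵ T.

B ≈ 76.8 μT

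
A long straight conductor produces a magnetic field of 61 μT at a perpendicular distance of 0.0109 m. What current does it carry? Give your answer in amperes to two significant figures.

For a long straight wire B = μ₀I/(2πd), so I = 2πdB/μ₀.
I = 2π × 0.0109 × 6.10×10⁻⁵ / (4π×10⁻⁷) = 3.32 A.

I ≈ 3.3 A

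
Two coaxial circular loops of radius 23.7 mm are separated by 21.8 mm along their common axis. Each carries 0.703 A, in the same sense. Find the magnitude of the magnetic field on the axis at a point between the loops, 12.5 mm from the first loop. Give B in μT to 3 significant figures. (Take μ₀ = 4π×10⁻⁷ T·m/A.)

B ≈ 27.9 μT

Each loop contributes B = μ₀IR²/[2(R²+z²)^(3/2)] on the axis, with z measured from that loop.
Loop 1 (z = 0.0125 m): B₁ = 1.29×10⁻⁵ T. Loop 2 (z = 0.0093 m): B₂ = 1.50×10⁻⁵ T.
The fields add: B = B₁ + B₂ = 2.79×10⁻⁵ T.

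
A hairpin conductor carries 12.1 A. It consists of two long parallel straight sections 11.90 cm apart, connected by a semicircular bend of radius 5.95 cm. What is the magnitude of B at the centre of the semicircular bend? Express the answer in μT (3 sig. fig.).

The semicircular arc contributes B_arc = μ₀I·π/(4πR) = μ₀I/(4R) = 6.39×10⁻⁵ T.
Each semi-infinite lead is at perpendicular distance R = 0.0595 m from the centre, with the perpendicular foot at its near end, so it contributes μ₀I/(4πR); both point the same way, together 4.07×10⁻⁵ T.
Arc and leads all point the same direction: B = 6.39×10⁻⁵ + 4.07×10⁻⁵ = 1.05×10⁻⁴ T.

B ≈ 105 μT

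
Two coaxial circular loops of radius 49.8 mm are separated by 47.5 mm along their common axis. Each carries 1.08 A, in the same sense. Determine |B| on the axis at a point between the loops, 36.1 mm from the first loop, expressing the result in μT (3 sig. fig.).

B ≈ 19.9 μT

Each loop contributes B = μ₀IR²/[2(R²+z²)^(3/2)] on the axis, with z measured from that loop.
Loop 1 (z = 0.0361 m): B₁ = 7.23×10⁻⁶ T. Loop 2 (z = 0.0114 m): B₂ = 1.26×10⁻⁵ T.
The fields add: B = B₁ + B₂ = 1.99×10⁻⁵ T.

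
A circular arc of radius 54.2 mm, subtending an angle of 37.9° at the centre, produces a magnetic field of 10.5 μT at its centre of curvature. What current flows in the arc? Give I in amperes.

For a circular arc, B = μ₀Iφ/(4πR) with φ in radians; here φ = 0.6615 rad.
So I = 4πRB/(μ₀φ) = 4π × 0.0542 × 1.05×10⁻⁵ / (4π×10⁻⁷ × 0.6615) = 8.60 A.

I ≈ 8.60 A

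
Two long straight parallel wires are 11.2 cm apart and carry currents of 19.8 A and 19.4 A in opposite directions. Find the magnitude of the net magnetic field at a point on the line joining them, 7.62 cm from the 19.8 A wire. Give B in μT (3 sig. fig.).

B ≈ 160 μT

Each long wire gives B = μ₀I/(2πd). Distances are d₁ = 0.0762 m and d₂ = 0.0358 m.
B₁ = 5.20×10⁻⁵ T, B₂ = 1.08×10⁻⁴ T.
Between antiparallel currents both contributions point the same way, so they add. B = B₁ + B₂ = 5.20×10⁻⁵ + 1.08×10⁻⁴ = 1.60×10⁻⁴ T.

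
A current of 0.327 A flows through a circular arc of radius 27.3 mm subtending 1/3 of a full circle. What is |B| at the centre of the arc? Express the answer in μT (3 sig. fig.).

B ≈ 2.51 μT

The Biot–Savart field of a circular arc at its centre is B = μ₀Iφ/(4πR), with φ = 2.094 rad.
B = (4π×10⁻⁷ × 0.327 × 2.094) / (4π × 0.0273) = 2.51×10⁻⁶ T.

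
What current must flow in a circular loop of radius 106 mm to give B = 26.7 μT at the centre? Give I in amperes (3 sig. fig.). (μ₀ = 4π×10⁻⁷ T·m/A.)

I ≈ 4.50 A

At the centre of a circular loop B = μ₀I/(2R), so I = 2RB/μ₀.
With R = 0.106 m, I = 2 × 0.106 × 2.67×10⁻⁵ / (4π×10⁻⁷) = 4.50 A.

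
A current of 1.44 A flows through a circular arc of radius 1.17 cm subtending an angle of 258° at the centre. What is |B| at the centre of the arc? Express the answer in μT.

B ≈ 55.4 μT

The Biot–Savart field of a circular arc at its centre is B = μ₀Iφ/(4πR), with φ = 4.503 rad.
B = (4π×10⁻⁷ × 1.44 × 4.503) / (4π × 0.0117) = 5.54×10⁻⁵ T.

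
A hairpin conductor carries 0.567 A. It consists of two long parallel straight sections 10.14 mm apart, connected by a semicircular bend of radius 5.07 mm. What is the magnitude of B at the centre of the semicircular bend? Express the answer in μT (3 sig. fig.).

The semicircular arc contributes B_arc = μ₀I·π/(4πR) = μ₀I/(4R) = 3.51×10⁻⁵ T.
Each semi-infinite lead is at perpendicular distance R = 0.00507 m from the centre, with the perpendicular foot at its near end, so it contributes μ₀I/(4πR); both point the same way, together 2.24×10⁻⁵ T.
Arc and leads all point the same direction: B = 3.51×10⁻⁵ + 2.24×10⁻⁵ = 5.75×10⁻⁵ T.

B ≈ 57.5 μT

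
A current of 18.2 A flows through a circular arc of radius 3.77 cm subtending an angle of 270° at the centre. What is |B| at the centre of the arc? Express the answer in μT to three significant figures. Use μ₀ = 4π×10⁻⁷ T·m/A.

B ≈ 227 μT

The Biot–Savart field of a circular arc at its centre is B = μ₀Iφ/(4πR), with φ = 4.712 rad.
B = (4π×10⁻⁷ × 18.2 × 4.712) / (4π × 0.0377) = 2.27×10⁻⁴ T.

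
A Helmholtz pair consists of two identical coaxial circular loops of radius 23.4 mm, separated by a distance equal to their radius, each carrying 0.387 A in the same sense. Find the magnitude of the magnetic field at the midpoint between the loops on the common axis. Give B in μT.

Each loop contributes B = μ₀IR²/[2(R²+z²)^(3/2)] on the axis, with z measured from that loop.
Loop 1 (z = 0.0117 m): B₁ = 7.44×10⁻⁶ T. Loop 2 (z = 0.0117 m): B₂ = 7.44×10⁻⁶ T.
The fields add: B = B₁ + B₂ = 1.49×10⁻⁵ T.

B ≈ 14.9 μT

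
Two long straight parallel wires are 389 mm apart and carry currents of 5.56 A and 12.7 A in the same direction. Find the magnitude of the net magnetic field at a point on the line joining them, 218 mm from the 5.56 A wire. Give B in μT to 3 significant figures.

B ≈ 9.75 μT

Each long wire gives B = μ₀I/(2πd). Distances are d₁ = 0.218 m and d₂ = 0.171 m.
B₁ = 5.10×10⁻⁶ T, B₂ = 1.49×10⁻⁵ T.
Between parallel currents the two contributions point in opposite directions, so they subtract. B = |B₁ − B₂| = |5.10×10⁻⁶ − 1.49×10⁻⁵| = 9.75×10⁻⁶ T.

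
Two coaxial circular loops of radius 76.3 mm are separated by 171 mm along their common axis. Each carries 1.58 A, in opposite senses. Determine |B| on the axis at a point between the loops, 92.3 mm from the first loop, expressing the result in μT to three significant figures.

Each loop contributes B = μ₀IR²/[2(R²+z²)^(3/2)] on the axis, with z measured from that loop.
Loop 1 (z = 0.0923 m): B₁ = 3.37×10⁻⁶ T. Loop 2 (z = 0.0787 m): B₂ = 4.39×10⁻⁶ T.
The fields oppose: B = |B₁ − B₂| = 1.02×10⁻⁶ T.

B ≈ 1.02 μT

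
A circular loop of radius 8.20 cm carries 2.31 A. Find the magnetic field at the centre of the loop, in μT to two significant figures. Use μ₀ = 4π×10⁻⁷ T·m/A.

B ≈ 18 μT

At the centre of a circular loop the Biot–Savart law gives B = μ₀I/(2R).
B = (4π×10⁻⁷ × 2.31) / (2 × 0.082) = 1.77×10⁻⁵ T.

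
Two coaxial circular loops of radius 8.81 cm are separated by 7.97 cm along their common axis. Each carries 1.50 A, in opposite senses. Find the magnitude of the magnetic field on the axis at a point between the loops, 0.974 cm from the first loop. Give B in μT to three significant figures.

B ≈ 5.37 μT

Each loop contributes B = μ₀IR²/[2(R²+z²)^(3/2)] on the axis, with z measured from that loop.
Loop 1 (z = 0.00974 m): B₁ = 1.05×10⁻⁵ T. Loop 2 (z = 0.06996 m): B₂ = 5.14×10⁻⁶ T.
The fields oppose: B = |B₁ − B₂| = 5.37×10⁻⁶ T.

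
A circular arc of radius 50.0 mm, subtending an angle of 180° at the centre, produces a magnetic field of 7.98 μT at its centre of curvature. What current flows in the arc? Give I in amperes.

For a circular arc, B = μ₀Iφ/(4πR) with φ in radians; here φ = 3.142 rad.
So I = 4πRB/(μ₀φ) = 4π × 0.05 × 7.98×10⁻⁶ / (4π×10⁻⁷ × 3.142) = 1.27 A.

I ≈ 1.27 A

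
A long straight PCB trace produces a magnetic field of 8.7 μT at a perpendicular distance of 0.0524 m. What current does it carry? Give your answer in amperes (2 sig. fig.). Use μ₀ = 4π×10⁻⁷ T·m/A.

For a long straight wire B = μ₀I/(2πd), so I = 2πdB/μ₀.
I = 2π × 0.0524 × 8.70×10⁻⁶ / (4π×10⁻⁷) = 2.28 A.

I ≈ 2.3 A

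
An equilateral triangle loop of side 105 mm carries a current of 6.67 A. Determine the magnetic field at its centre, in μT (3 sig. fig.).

Each side is a finite straight segment at perpendicular distance d = a/(2 tan(π/3)) = 0.03031 m from the centre, with end-angles ±π/3.
One side contributes B₁ = (μ₀I/4πd)·2 sin(π/3) = 3.81×10⁻⁵ T.
All 3 sides add in the same direction: B = 3 × 3.81×10⁻⁵ = 1.14×10⁻⁴ T.

B ≈ 114 μT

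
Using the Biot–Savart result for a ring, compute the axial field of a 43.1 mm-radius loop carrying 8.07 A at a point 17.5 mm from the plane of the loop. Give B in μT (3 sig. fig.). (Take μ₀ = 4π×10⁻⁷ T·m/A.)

B ≈ 93.6 μT

On the axis of a circular loop, B = μ₀IR² / [2(R²+z²)^(3/2)].
R² + z² = (0.0431)² + (0.0175)² = 0.002164 m², and (R²+z²)^(3/2) = 1.01×10⁻⁴ m³.
B = (4π×10⁻⁷ × 8.07 × 0.001858) / (2 × 1.01×10⁻⁴) = 9.36×10⁻⁵ T.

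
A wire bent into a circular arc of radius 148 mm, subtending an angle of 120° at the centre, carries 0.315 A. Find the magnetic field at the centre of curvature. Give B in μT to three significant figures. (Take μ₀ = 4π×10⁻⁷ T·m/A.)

The Biot–Savart field of a circular arc at its centre is B = μ₀Iφ/(4πR), with φ = 2.094 rad.
B = (4π×10⁻⁷ × 0.315 × 2.094) / (4π × 0.148) = 4.46×10⁻⁷ T.

B ≈ 0.446 μT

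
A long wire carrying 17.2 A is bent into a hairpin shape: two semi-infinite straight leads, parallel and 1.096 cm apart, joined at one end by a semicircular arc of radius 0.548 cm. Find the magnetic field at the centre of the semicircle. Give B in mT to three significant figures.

The semicircular arc contributes B_arc = μ₀I·π/(4πR) = μ₀I/(4R) = 9.86×10⁻⁴ T.
Each semi-infinite lead is at perpendicular distance R = 0.00548 m from the centre, with the perpendicular foot at its near end, so it contributes μ₀I/(4πR); both point the same way, together 6.28×10⁻⁴ T.
Arc and leads all point the same direction: B = 9.86×10⁻⁴ + 6.28×10⁻⁴ = 1.61×10⁻³ T.

B ≈ 1.61 mT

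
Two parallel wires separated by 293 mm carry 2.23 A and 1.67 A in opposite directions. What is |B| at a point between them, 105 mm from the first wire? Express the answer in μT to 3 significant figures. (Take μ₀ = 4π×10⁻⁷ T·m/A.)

B ≈ 6.02 μT

Each long wire gives B = μ₀I/(2πd). Distances are d₁ = 0.105 m and d₂ = 0.188 m.
B₁ = 4.25×10⁻⁶ T, B₂ = 1.78×10⁻⁶ T.
Between antiparallel currents both contributions point the same way, so they add. B = B₁ + B₂ = 4.25×10⁻⁶ + 1.78×10⁻⁶ = 6.02×10⁻⁶ T.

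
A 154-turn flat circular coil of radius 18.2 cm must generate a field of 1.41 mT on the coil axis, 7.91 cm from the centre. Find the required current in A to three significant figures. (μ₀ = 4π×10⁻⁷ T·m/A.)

For an N-turn coil, B = Nμ₀IR²/[2(R²+z²)^(3/2)] with R = 0.182 m, z = 0.0791 m, so I = 2B(R²+z²)^(3/2)/(Nμ₀R²) = 2 × 1.41×10⁻³ × 7.81×10⁻³ / (154 × 4π×10⁻⁷ × 0.03312) = 3.44 A.

I ≈ 3.44 A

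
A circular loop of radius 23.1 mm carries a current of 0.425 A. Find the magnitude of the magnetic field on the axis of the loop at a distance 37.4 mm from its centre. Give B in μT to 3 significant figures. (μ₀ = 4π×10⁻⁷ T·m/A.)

On the axis of a circular loop, B = μ₀IR² / [2(R²+z²)^(3/2)].
R² + z² = (0.0231)² + (0.0374)² = 0.001932 m², and (R²+z²)^(3/2) = 8.49×10⁻⁵ m³.
B = (4π×10⁻⁷ × 0.425 × 0.0005336) / (2 × 8.49×10⁻⁵) = 1.68×10⁻⁶ T.

B ≈ 1.68 μT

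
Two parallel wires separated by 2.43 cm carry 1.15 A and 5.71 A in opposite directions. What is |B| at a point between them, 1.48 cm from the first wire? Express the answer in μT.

B ≈ 136 μT

Each long wire gives B = μ₀I/(2πd). Distances are d₁ = 0.0148 m and d₂ = 0.0095 m.
B₁ = 1.55×10⁻⁵ T, B₂ = 1.20×10⁻⁴ T.
Between antiparallel currents both contributions point the same way, so they add. B = B₁ + B₂ = 1.55×10⁻⁵ + 1.20×10⁻⁴ = 1.36×10⁻⁴ T.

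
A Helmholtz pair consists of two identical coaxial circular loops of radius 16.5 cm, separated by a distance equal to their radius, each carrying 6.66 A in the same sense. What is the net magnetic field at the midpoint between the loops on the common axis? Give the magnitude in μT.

B ≈ 36.3 μT

Each loop contributes B = μ₀IR²/[2(R²+z²)^(3/2)] on the axis, with z measured from that loop.
Loop 1 (z = 0.0825 m): B₁ = 1.81×10⁻⁵ T. Loop 2 (z = 0.0825 m): B₂ = 1.81×10⁻⁵ T.
The fields add: B = B₁ + B₂ = 3.63×10⁻⁵ T.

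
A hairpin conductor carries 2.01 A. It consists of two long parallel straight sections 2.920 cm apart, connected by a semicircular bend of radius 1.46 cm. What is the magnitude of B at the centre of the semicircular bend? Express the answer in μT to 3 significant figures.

The semicircular arc contributes B_arc = μ₀I·π/(4πR) = μ₀I/(4R) = 4.33×10⁻⁵ T.
Each semi-infinite lead is at perpendicular distance R = 0.0146 m from the centre, with the perpendicular foot at its near end, so it contributes μ₀I/(4πR); both point the same way, together 2.75×10⁻⁵ T.
Arc and leads all point the same direction: B = 4.33×10⁻⁵ + 2.75×10⁻⁵ = 7.08×10⁻⁵ T.

B ≈ 70.8 μT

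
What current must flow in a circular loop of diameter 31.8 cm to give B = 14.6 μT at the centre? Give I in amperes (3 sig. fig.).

I ≈ 3.69 A

At the centre of a circular loop B = μ₀I/(2R), so I = 2RB/μ₀.
With R = 0.159 m, I = 2 × 0.159 × 1.46×10⁻⁵ / (4π×10⁻⁷) = 3.69 A.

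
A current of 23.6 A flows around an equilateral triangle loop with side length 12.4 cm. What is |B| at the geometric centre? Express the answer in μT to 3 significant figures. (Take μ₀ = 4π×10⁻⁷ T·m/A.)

Each side is a finite straight segment at perpendicular distance d = a/(2 tan(π/3)) = 0.0358 m from the centre, with end-angles ±π/3.
One side contributes B₁ = (μ₀I/4πd)·2 sin(π/3) = 1.14×10⁻⁴ T.
All 3 sides add in the same direction: B = 3 × 1.14×10⁻⁴ = 3.43×10⁻⁴ T.

B ≈ 343 μT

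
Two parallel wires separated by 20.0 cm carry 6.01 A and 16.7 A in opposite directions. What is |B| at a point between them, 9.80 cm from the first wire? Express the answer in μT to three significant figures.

Each long wire gives B = μ₀I/(2πd). Distances are d₁ = 0.098 m and d₂ = 0.102 m.
B₁ = 1.23×10⁻⁵ T, B₂ = 3.27×10⁻⁵ T.
Between antiparallel currents both contributions point the same way, so they add. B = B₁ + B₂ = 1.23×10⁻⁵ + 3.27×10⁻⁵ = 4.50×10⁻⁵ T.

B ≈ 45.0 μT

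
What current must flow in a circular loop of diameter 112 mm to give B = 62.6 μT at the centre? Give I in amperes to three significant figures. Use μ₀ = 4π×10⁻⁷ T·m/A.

I ≈ 5.58 A

At the centre of a circular loop B = μ₀I/(2R), so I = 2RB/μ₀.
With R = 0.056 m, I = 2 × 0.056 × 6.26×10⁻⁵ / (4π×10⁻⁷) = 5.58 A.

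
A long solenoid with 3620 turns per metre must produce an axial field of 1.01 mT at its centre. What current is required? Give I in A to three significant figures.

I ≈ 0.222 A

Inside a long solenoid B = μ₀nI with n = 3620 m⁻¹, so I = B/(μ₀n).
I = 1.01×10⁻³ / (4π×10⁻⁷ × 3620) = 0.222 A.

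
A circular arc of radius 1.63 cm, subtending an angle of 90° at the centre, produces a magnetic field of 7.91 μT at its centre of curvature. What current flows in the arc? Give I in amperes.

I ≈ 0.821 A

For a circular arc, B = μ₀Iφ/(4πR) with φ in radians; here φ = 1.571 rad.
So I = 4πRB/(μ₀φ) = 4π × 0.0163 × 7.91×10⁻⁶ / (4π×10⁻⁷ × 1.571) = 0.821 A.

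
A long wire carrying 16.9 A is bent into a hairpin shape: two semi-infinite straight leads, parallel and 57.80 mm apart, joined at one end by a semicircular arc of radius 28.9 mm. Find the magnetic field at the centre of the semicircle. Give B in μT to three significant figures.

B ≈ 301 μT

The semicircular arc contributes B_arc = μ₀I·π/(4πR) = μ₀I/(4R) = 1.84×10⁻⁴ T.
Each semi-infinite lead is at perpendicular distance R = 0.0289 m from the centre, with the perpendicular foot at its near end, so it contributes μ₀I/(4πR); both point the same way, together 1.17×10⁻⁴ T.
Arc and leads all point the same direction: B = 1.84×10⁻⁴ + 1.17×10⁻⁴ = 3.01×10⁻⁴ T.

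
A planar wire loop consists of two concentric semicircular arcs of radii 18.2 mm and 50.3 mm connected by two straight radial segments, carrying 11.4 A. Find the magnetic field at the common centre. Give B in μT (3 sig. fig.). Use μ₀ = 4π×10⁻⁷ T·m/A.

B ≈ 126 μT

The radial connectors point toward the centre, so dl × r̂ = 0 and they contribute nothing.
Each semicircle gives μ₀I/(4R): inner arc 1.97×10⁻⁴ T, outer arc 7.12×10⁻⁵ T.
The two arcs carry current in opposite angular senses, so their fields oppose: B = |1.97×10⁻⁴ − 7.12×10⁻⁵| = 1.26×10⁻⁴ T.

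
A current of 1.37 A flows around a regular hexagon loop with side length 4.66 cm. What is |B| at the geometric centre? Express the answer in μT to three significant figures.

Each side is a finite straight segment at perpendicular distance d = a/(2 tan(π/6)) = 0.04036 m from the centre, with end-angles ±π/6.
One side contributes B₁ = (μ₀I/4πd)·2 sin(π/6) = 3.39×10⁻⁶ T.
All 6 sides add in the same direction: B = 6 × 3.39×10⁻⁶ = 2.04×10⁻⁵ T.

B ≈ 20.4 μT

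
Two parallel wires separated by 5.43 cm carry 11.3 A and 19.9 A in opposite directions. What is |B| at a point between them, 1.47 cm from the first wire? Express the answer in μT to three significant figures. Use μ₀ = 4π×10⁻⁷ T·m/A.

B ≈ 254 μT

Each long wire gives B = μ₀I/(2πd). Distances are d₁ = 0.0147 m and d₂ = 0.0396 m.
B₁ = 1.54×10⁻⁴ T, B₂ = 1.01×10⁻⁴ T.
Between antiparallel currents both contributions point the same way, so they add. B = B₁ + B₂ = 1.54×10⁻⁴ + 1.01×10⁻⁴ = 2.54×10⁻⁴ T.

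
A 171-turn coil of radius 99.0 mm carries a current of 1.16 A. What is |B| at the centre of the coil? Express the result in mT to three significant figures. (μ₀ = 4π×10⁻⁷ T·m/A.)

B ≈ 1.26 mT

For an N-turn flat coil, B = Nμ₀I/(2R) with R = 0.099 m.
B = 171 × 7.36×10⁻⁶ T = 1.26×10⁻³ T.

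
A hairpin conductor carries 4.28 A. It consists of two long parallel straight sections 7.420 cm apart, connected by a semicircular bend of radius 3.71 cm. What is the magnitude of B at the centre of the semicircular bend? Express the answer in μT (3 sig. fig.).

B ≈ 59.3 μT

The semicircular arc contributes B_arc = μ₀I·π/(4πR) = μ₀I/(4R) = 3.62×10⁻⁵ T.
Each semi-infinite lead is at perpendicular distance R = 0.0371 m from the centre, with the perpendicular foot at its near end, so it contributes μ₀I/(4πR); both point the same way, together 2.31×10⁻⁵ T.
Arc and leads all point the same direction: B = 3.62×10⁻⁵ + 2.31×10⁻⁵ = 5.93×10⁻⁵ T.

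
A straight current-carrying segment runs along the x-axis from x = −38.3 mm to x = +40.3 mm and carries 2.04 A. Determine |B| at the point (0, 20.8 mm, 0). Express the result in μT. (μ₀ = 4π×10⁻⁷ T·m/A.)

For a finite straight segment, B = (μ₀I/4πd)(sinθ₁ + sinθ₂), where θ₁, θ₂ are the angles from the perpendicular to each end.
The perpendicular distance is d = 0.0208 m; the end-offsets along the wire are a = 0.0383 m and b = 0.0403 m.
sinθ₁ = 0.0383/√(0.0383²+0.0208²) = 0.8788; sinθ₂ = 0.0403/√(0.0403²+0.0208²) = 0.8886.
B = (4π×10⁻⁷ × 2.04) / (4π × 0.0208) × (0.8788 + 0.8886) = 1.73×10⁻⁵ T.

B ≈ 17.3 μT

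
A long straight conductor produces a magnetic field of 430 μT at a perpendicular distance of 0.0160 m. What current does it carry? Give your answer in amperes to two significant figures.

For a long straight wire B = μ₀I/(2πd), so I = 2πdB/μ₀.
I = 2π × 0.016 × 4.30×10⁻⁴ / (4π×10⁻⁷) = 34.4 A.

I ≈ 34 A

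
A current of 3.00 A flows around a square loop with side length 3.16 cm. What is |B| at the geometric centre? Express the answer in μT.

B ≈ 107 μT

Each side is a finite straight segment at perpendicular distance d = a/(2 tan(π/4)) = 0.0158 m from the centre, with end-angles ±π/4.
One side contributes B₁ = (μ₀I/4πd)·2 sin(π/4) = 2.69×10⁻⁵ T.
All 4 sides add in the same direction: B = 4 × 2.69×10⁻⁵ = 1.07×10⁻⁴ T.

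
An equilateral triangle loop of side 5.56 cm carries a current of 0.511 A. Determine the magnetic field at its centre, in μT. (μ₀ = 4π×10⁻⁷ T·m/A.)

Each side is a finite straight segment at perpendicular distance d = a/(2 tan(π/3)) = 0.01605 m from the centre, with end-angles ±π/3.
One side contributes B₁ = (μ₀I/4πd)·2 sin(π/3) = 5.51×10⁻⁶ T.
All 3 sides add in the same direction: B = 3 × 5.51×10⁻⁶ = 1.65×10⁻⁵ T.

B ≈ 16.5 μT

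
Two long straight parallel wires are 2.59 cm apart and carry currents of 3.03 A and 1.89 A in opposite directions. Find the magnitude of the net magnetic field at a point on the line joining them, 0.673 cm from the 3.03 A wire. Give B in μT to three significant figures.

Each long wire gives B = μ₀I/(2πd). Distances are d₁ = 0.00673 m and d₂ = 0.01917 m.
B₁ = 9.00×10⁻⁵ T, B₂ = 1.97×10⁻⁵ T.
Between antiparallel currents both contributions point the same way, so they add. B = B₁ + B₂ = 9.00×10⁻⁵ + 1.97×10⁻⁵ = 1.10×10⁻⁴ T.

B ≈ 110 μT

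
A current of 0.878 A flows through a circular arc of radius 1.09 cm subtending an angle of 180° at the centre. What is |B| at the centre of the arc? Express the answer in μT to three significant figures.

B ≈ 25.3 μT

The Biot–Savart field of a circular arc at its centre is B = μ₀Iφ/(4πR), with φ = 3.142 rad.
B = (4π×10⁻⁷ × 0.878 × 3.142) / (4π × 0.0109) = 2.53×10⁻⁵ T.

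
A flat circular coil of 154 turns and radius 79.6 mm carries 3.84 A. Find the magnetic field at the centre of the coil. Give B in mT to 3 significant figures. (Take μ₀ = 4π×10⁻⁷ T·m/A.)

B ≈ 4.67 mT

For an N-turn flat coil, B = Nμ₀I/(2R) with R = 0.0796 m.
B = 154 × 3.03×10⁻⁵ T = 4.67×10⁻³ T.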